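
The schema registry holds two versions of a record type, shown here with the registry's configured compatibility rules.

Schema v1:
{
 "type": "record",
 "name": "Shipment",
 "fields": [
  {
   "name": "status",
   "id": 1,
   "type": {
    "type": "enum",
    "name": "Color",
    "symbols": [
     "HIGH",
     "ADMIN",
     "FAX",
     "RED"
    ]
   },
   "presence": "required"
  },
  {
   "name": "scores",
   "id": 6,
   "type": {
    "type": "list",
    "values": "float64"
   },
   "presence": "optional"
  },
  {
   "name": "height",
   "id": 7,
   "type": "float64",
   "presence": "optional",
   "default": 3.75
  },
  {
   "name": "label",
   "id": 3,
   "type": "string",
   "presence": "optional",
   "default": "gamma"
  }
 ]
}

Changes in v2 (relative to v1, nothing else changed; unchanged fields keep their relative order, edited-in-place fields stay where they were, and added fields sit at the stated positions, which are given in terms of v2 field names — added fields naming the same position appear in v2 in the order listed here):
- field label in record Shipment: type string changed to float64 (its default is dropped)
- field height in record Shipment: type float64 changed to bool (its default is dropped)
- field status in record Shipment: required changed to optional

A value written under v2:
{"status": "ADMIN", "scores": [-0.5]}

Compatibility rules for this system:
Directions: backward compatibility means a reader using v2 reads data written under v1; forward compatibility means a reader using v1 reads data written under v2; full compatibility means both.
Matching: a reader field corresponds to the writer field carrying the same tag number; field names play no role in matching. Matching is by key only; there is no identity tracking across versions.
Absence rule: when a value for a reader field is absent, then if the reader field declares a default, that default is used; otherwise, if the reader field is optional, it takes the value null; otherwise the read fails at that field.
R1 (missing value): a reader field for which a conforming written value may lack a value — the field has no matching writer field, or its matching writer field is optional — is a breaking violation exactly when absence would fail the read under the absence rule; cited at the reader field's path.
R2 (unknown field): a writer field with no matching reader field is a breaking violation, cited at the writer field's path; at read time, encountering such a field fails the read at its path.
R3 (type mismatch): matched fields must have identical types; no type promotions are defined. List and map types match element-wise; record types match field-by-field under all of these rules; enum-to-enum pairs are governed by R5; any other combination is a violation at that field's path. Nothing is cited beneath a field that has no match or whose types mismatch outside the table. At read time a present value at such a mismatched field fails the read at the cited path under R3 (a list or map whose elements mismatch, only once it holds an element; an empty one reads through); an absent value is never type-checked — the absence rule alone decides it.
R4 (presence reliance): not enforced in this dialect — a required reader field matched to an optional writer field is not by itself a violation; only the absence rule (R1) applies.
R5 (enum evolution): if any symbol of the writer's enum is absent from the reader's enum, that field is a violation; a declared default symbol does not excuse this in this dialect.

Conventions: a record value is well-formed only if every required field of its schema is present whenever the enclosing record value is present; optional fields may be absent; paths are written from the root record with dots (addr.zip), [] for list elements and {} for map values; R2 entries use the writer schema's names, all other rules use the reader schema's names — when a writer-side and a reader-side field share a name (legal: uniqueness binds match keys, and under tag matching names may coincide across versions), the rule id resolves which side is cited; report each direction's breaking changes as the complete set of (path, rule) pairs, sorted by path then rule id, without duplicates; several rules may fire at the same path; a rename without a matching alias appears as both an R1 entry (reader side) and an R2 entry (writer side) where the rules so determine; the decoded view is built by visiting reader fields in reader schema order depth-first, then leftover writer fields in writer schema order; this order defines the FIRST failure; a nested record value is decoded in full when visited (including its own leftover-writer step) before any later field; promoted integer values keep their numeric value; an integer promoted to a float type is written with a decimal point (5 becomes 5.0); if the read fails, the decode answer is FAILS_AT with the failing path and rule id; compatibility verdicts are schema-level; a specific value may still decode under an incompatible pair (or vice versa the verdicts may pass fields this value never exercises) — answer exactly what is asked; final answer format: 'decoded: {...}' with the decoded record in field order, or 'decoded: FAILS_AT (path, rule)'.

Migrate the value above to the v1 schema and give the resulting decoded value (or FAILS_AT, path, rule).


decoded: {"status": "ADMIN", "scores": [-0.5], "height": 3.75, "label": "gamma"}

each type pair in Shipment: writer, then reader
decoding the Shipment value with the v1 reader:
  status := "ADMIN"
  scores := [-0.5]
  height := 3.75 (no value, default fills)
  label := "gamma" (no value, default fills)
  => decoded: {"status": "ADMIN", "scores": [-0.5], "height": 3.75, "label": "gamma"}
checking off the Shipment differences that do not matter here:
  field label in record Shipment: type string changed to float64 (its default is dropped) -> matters for Shipment compatibility verdicts, not for this value's decode
  field height in record Shipment: type float64 changed to bool (its default is dropped) -> matters for Shipment compatibility verdicts, not for this value's decode
  field status in record Shipment: required changed to optional -> matters for Shipment compatibility verdicts, not for this value's decode


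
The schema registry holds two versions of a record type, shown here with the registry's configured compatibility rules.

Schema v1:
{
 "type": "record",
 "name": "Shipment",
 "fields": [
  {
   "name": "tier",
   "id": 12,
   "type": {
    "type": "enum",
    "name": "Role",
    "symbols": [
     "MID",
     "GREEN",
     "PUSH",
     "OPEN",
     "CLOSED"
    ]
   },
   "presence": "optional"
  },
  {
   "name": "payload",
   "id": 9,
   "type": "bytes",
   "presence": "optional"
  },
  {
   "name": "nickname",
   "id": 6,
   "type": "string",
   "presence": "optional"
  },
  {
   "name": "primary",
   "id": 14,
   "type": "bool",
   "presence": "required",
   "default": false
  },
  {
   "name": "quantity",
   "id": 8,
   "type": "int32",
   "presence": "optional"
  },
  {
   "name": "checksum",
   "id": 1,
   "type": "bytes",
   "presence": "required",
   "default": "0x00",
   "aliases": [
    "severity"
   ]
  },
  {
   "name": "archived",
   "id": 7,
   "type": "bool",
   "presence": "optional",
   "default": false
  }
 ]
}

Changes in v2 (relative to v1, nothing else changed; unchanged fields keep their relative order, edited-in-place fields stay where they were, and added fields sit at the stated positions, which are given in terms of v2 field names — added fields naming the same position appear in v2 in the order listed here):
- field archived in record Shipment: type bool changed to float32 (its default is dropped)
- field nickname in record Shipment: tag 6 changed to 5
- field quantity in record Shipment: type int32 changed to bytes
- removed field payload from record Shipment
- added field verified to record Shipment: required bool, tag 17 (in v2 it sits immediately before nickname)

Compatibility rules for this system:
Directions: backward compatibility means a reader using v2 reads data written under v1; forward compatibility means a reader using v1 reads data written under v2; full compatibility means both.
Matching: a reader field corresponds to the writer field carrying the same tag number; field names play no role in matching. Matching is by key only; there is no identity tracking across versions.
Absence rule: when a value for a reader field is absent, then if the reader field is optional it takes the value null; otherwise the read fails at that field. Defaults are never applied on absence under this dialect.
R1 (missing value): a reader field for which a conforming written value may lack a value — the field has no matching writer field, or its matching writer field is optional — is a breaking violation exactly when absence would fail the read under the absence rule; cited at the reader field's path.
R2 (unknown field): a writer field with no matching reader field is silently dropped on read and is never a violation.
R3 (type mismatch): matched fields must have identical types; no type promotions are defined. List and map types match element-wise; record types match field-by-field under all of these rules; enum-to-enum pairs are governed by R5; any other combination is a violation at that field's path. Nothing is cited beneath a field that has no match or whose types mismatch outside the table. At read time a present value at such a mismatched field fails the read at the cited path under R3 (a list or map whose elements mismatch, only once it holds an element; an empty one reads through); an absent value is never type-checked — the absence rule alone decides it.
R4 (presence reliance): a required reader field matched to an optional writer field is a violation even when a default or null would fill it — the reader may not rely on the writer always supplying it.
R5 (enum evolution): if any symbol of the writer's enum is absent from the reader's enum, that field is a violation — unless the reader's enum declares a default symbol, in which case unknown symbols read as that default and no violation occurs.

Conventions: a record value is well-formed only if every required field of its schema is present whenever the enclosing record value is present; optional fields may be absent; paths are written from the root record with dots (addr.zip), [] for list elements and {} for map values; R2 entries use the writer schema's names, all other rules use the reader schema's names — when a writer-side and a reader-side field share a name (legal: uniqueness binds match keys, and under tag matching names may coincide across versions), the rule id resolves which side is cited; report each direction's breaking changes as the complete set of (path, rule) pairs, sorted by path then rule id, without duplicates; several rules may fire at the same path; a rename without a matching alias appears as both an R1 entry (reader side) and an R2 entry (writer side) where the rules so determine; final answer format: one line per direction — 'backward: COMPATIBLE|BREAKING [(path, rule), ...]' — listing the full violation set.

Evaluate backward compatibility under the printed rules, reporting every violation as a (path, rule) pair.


backward: BREAKING [(archived, R3), (quantity, R3), (verified, R1)]

the writer's type comes first in each Shipment pair
backward analysis of Shipment with v2 as reader and v1 as writer:
  tier: Role -> Role, writer optional; from tier
  verified has no writer counterpart
  nickname has no writer counterpart
  primary: bool -> bool, writer required; from primary
  quantity: int32 -> bytes, writer optional; from quantity
  checksum: bytes -> bytes, writer required; from checksum
  archived: bool -> float32, writer optional; from archived
  writer field payload has no reader counterpart
  writer field nickname has no reader counterpart
  violation R3 at archived
  violation R3 at quantity
  violation R1 at verified
  => backward verdict for Shipment: BREAKING, 3 violation(s)
diffs on Shipment not affecting the asked answer:
  field nickname in record Shipment: tag 6 changed to 5 -> triggers nothing under Shipment's printed rules — same verdict
  removed field payload from record Shipment -> triggers nothing under Shipment's printed rules — same verdict


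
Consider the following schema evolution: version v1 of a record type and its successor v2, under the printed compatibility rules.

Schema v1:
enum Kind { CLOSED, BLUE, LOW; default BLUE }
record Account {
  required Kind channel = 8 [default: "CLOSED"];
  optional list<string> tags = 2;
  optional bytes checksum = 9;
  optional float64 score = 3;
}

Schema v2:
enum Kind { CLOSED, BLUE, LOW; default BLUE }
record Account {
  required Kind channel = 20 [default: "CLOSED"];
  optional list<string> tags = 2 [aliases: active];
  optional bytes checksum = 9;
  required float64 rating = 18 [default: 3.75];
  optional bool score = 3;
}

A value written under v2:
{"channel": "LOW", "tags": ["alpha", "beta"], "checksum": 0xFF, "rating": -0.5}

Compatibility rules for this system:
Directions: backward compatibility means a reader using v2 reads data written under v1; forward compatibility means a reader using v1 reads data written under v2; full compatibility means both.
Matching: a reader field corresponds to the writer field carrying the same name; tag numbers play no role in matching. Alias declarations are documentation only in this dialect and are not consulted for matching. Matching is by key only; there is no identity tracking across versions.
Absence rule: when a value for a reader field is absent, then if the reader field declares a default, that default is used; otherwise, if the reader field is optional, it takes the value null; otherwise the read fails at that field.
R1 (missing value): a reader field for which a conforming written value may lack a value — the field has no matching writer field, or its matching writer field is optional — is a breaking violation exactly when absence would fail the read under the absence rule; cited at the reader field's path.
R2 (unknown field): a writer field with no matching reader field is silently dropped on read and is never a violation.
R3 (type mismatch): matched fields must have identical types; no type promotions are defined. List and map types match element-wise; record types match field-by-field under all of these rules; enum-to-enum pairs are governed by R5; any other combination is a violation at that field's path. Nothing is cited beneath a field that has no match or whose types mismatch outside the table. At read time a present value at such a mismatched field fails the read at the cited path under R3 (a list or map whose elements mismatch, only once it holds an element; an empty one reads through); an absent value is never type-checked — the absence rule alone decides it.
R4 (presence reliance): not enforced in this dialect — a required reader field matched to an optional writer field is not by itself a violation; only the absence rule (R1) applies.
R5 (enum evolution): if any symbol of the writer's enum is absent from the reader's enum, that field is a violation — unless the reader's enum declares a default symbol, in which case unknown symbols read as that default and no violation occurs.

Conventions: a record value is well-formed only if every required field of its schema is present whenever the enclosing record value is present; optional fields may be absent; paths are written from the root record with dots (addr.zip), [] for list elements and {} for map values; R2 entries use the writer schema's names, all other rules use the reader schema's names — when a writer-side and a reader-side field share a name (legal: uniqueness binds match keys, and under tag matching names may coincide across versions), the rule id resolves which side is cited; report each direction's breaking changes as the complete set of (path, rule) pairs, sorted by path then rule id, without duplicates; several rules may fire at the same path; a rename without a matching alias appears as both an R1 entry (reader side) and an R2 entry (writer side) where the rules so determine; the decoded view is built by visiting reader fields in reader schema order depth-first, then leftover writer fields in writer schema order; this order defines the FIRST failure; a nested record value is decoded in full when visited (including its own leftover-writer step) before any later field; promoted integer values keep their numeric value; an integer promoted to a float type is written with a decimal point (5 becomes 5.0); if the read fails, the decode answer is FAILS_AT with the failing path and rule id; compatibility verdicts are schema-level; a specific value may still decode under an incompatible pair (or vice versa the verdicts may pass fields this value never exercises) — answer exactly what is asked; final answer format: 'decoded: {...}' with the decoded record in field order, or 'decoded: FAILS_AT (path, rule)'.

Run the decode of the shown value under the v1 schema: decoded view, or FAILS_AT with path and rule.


decoded: {"channel": "LOW", "tags": ["alpha", "beta"], "checksum": 0xFF, "score": null}

each type pair in Account: writer, then reader
decode walk for Account under reader schema v1:
  channel := "LOW"
  tags := ["alpha", "beta"]
  checksum := 0xFF
  score := null (absent, optional -> null)
  writer rating: unknown -> dropped
  => decoded: {"channel": "LOW", "tags": ["alpha", "beta"], "checksum": 0xFF, "score": null}
the rest of the Account diff is inert for this question:
  added field rating to record Account: required float64, tag 18, default 3.75 (in v2 it sits immediately before score) -> no rule fires on it and the decoded Account view is identical with or without it
  field channel in record Account: tag 8 changed to 20 -> no rule fires on it and the decoded Account view is identical with or without it
  field score in record Account: type float64 changed to bool -> changes Account's schema-level verdicts only — the decode of this value is the same


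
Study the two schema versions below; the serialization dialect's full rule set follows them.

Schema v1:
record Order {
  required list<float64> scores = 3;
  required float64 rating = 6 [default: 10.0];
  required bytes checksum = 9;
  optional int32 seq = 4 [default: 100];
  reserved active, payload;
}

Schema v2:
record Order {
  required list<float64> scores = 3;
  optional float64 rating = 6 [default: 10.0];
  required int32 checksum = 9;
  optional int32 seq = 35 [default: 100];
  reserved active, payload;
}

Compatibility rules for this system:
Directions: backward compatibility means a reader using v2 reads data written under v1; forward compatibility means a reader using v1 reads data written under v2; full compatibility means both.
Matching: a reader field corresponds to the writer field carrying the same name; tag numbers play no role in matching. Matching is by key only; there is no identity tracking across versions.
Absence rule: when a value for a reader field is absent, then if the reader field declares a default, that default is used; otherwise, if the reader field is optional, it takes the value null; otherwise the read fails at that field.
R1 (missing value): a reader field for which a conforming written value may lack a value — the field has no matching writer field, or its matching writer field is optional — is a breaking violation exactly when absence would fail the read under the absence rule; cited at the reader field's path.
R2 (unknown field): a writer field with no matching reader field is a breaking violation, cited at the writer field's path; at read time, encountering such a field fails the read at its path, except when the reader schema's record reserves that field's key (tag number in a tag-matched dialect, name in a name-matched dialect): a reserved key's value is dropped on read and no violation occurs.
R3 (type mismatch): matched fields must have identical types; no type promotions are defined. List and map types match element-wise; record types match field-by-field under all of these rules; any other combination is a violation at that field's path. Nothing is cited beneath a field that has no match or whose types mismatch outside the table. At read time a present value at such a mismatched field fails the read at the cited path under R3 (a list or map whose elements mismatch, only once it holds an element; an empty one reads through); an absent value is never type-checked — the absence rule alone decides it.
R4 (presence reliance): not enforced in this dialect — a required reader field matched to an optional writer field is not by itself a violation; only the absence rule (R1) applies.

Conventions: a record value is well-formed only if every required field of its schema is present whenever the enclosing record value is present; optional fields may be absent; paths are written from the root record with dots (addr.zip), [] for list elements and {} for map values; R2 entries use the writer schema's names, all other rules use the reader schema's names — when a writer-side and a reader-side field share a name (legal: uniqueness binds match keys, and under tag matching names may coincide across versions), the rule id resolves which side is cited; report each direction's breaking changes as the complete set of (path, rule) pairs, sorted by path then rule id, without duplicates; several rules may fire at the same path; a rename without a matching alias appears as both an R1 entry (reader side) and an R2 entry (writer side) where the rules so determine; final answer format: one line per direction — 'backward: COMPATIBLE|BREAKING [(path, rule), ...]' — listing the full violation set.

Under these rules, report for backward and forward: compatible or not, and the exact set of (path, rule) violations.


backward: BREAKING [(checksum, R3)]; forward: BREAKING [(checksum, R3)]

in Order below, arrows point writer -> reader
checking backward for Order: reader v2 against writer v1:
  list<float64> -> list<float64>, writer required: scores aligns to scores
  float64 -> float64, writer required: rating aligns to rating
  bytes -> int32, writer required: checksum aligns to checksum
  int32 -> int32, writer optional: seq aligns to seq
  breaking: (checksum, R3)
  backward on Order therefore BREAKING (1)
checking forward for Order: reader v1 against writer v2:
  list<float64> -> list<float64>, writer required: scores aligns to scores
  float64 -> float64, writer optional: rating aligns to rating
  int32 -> bytes, writer required: checksum aligns to checksum
  int32 -> int32, writer optional: seq aligns to seq
  breaking: (checksum, R3)
  forward on Order therefore BREAKING (1)


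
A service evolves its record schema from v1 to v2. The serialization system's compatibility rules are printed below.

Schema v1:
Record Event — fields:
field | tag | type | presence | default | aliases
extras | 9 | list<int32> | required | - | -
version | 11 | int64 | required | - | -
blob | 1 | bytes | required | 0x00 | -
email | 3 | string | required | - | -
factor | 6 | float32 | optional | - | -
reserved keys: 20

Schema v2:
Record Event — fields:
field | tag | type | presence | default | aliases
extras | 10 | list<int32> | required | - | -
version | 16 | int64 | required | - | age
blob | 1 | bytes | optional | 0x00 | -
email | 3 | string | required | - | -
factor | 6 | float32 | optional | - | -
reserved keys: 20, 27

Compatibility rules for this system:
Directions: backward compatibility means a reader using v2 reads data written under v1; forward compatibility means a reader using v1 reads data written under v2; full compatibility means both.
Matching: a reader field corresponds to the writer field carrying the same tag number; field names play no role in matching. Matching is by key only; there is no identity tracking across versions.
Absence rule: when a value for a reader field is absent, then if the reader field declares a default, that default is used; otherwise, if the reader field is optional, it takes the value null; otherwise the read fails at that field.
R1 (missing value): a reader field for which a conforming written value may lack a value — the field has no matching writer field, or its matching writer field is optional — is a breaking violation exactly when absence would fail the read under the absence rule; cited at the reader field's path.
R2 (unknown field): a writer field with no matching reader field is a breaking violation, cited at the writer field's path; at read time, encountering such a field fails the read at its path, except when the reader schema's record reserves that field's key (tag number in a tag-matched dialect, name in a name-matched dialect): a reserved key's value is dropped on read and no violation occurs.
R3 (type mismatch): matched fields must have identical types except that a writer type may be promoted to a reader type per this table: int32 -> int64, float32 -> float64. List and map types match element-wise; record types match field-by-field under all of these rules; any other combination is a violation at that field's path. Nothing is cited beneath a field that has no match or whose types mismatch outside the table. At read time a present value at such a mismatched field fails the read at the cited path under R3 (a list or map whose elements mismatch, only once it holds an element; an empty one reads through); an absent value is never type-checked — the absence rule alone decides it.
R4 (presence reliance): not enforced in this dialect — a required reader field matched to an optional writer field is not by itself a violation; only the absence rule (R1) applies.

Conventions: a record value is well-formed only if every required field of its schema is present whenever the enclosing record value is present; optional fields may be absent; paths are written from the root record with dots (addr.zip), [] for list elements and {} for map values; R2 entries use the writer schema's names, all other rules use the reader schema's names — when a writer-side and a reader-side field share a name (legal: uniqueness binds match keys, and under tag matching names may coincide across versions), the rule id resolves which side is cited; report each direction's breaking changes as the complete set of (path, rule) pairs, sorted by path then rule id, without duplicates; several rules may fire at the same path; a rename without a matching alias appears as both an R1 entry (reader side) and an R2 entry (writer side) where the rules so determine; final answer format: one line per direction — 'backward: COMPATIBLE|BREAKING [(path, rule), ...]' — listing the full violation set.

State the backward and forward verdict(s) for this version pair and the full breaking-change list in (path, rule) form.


backward: BREAKING [(extras, R1), (extras, R2), (version, R1), (version, R2)]; forward: BREAKING [(extras, R1), (extras, R2), (version, R1), (version, R2)]

the writer's type comes first in each Event pair
backward pass over Event, reader schema v2, writer schema v1:
  extras: no writer match
  version: no writer match
  bytes -> bytes, writer required: blob aligns to blob
  string -> string, writer required: email aligns to email
  float32 -> float32, writer optional: factor aligns to factor
  writer field extras has no reader counterpart
  writer field version has no reader counterpart
  violation R1 at extras
  violation R2 at extras
  violation R1 at version
  violation R2 at version
  => backward: BREAKING (4)
forward pass over Event, reader schema v1, writer schema v2:
  extras: no writer match
  version: no writer match
  bytes -> bytes, writer optional: blob aligns to blob
  string -> string, writer required: email aligns to email
  float32 -> float32, writer optional: factor aligns to factor
  writer field extras has no reader counterpart
  writer field version has no reader counterpart
  violation R1 at extras
  violation R2 at extras
  violation R1 at version
  violation R2 at version
  => forward: BREAKING (4)


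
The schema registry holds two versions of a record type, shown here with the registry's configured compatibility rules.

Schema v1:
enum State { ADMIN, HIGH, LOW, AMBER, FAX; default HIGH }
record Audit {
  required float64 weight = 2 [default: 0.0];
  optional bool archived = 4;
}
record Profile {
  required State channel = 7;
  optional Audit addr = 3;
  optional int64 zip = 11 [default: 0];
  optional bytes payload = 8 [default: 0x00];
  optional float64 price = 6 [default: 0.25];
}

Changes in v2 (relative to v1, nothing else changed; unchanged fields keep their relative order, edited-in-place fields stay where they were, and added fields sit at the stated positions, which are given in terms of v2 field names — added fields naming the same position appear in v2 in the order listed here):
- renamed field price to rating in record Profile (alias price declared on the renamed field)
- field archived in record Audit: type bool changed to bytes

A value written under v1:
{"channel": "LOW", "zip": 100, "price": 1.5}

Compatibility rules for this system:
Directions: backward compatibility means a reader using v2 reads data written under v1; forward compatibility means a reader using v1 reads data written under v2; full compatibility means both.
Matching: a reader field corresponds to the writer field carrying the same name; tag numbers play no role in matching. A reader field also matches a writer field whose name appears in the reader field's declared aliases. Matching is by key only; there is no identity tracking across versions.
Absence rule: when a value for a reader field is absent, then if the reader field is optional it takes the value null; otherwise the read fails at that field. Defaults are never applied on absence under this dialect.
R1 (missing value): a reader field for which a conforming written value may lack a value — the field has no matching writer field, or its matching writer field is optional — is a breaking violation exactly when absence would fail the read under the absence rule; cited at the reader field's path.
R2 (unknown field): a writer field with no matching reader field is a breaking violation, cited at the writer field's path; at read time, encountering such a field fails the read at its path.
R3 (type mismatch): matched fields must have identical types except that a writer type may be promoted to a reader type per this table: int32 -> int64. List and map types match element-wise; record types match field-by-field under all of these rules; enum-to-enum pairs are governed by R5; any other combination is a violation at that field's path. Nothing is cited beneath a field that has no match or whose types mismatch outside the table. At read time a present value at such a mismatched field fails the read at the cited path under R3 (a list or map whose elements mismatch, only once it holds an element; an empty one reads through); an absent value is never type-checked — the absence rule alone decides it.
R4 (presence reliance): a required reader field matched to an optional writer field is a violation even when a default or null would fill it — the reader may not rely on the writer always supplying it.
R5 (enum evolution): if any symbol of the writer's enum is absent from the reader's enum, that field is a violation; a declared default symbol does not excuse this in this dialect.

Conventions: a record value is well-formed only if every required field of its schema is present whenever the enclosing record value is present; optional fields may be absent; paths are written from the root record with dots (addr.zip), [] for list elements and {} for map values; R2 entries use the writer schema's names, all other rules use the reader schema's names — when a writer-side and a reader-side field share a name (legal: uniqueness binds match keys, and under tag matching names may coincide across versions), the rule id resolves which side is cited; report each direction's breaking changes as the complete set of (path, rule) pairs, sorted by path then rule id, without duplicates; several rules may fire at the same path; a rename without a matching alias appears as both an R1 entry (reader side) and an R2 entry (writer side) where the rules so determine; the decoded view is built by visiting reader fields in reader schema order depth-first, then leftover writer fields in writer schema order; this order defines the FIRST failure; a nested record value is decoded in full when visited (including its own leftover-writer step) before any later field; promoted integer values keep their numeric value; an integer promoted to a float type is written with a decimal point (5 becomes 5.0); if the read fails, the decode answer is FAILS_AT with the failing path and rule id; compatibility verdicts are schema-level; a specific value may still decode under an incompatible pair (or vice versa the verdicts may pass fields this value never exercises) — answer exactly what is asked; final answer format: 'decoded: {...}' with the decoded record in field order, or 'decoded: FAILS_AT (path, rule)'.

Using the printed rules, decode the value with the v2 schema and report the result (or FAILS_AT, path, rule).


in Profile below, arrows point writer -> reader
decoding the Profile value with the v2 reader:
  channel := "LOW"
  addr := null (absent, optional -> null)
  zip := 100
  payload := null (absent, optional -> null)
  rating := 1.5 (from writer price)
  => decoded: {"channel": "LOW", "addr": null, "zip": 100, "payload": null, "rating": 1.5}
ruling out the remaining Profile differences:
  field archived in record Audit: type bool changed to bytes -> a verdict-level change on Profile — the shown value reads the same

decoded: {"channel": "LOW", "addr": null, "zip": 100, "payload": null, "rating": 1.5}


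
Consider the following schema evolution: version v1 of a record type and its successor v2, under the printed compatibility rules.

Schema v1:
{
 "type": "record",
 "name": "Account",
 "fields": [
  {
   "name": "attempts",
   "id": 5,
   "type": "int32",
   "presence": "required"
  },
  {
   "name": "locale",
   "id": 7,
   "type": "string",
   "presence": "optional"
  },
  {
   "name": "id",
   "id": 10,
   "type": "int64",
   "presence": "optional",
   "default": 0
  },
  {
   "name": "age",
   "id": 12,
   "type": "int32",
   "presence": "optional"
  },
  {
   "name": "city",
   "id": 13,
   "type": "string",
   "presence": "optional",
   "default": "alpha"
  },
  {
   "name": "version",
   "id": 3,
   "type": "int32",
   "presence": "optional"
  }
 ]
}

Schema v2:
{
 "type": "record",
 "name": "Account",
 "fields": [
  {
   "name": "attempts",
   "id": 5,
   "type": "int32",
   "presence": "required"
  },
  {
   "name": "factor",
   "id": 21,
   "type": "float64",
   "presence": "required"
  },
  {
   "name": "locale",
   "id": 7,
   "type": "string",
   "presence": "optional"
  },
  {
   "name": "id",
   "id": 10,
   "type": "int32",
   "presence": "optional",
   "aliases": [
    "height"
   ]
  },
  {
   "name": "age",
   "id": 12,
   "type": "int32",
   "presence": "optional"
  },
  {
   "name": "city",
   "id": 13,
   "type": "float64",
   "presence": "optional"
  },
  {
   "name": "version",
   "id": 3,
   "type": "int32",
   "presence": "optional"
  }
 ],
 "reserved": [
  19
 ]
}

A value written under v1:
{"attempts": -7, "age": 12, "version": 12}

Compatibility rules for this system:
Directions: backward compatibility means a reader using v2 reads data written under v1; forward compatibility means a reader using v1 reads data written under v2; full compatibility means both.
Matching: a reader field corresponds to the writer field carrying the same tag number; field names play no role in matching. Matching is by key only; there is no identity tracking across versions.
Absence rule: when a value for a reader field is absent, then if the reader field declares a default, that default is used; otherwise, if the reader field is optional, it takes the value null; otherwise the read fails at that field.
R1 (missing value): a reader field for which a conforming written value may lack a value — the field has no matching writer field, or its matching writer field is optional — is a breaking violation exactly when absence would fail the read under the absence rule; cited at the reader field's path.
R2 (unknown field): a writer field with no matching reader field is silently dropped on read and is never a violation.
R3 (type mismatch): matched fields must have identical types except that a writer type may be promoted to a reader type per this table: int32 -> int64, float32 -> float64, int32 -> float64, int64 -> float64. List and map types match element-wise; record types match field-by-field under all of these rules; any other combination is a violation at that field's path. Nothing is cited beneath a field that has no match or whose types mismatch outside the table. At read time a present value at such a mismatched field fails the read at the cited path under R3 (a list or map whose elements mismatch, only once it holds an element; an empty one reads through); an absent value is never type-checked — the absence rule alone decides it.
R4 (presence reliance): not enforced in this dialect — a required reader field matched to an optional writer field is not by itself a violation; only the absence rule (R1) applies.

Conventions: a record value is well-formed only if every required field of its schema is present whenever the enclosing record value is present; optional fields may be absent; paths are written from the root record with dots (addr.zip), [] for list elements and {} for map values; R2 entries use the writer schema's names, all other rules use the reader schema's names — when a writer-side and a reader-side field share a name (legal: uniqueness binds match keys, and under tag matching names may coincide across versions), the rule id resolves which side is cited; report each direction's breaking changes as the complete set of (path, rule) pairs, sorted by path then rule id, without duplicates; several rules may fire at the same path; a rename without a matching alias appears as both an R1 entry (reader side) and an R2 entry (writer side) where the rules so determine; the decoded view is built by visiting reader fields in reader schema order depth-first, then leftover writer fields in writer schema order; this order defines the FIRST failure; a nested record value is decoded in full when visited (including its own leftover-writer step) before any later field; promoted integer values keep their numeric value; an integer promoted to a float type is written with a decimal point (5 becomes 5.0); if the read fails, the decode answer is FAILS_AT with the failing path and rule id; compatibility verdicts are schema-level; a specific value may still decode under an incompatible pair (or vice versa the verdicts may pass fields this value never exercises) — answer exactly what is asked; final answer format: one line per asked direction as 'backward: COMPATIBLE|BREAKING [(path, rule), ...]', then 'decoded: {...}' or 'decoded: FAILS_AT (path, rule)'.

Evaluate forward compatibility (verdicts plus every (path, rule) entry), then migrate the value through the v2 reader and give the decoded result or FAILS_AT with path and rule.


forward: BREAKING [(city, R3)]; decoded: FAILS_AT (factor, R1)

each type pair in Account: writer, then reader
checking forward for Account: reader v1 against writer v2:
  attempts <- attempts (int32 -> int32, writer required)
  locale <- locale (string -> string, writer optional)
  id <- id (int32 -> int64, writer optional)
  age <- age (int32 -> int32, writer optional)
  city <- city (float64 -> string, writer optional)
  version <- version (int32 -> int32, writer optional)
  factor (writer side), unknown to reader
  violation R3 at city
  forward on Account therefore BREAKING (1)
decode walk for Account under reader schema v2:
  attempts := -7
  read fails at factor under R1 (no fill)
  => FAILS_AT (factor, R1)
the other Account changes do not affect what is asked:
  field id in record Account: type int64 changed to int32 (its default is dropped) -> its effect on Account is confined to the backward direction, not asked


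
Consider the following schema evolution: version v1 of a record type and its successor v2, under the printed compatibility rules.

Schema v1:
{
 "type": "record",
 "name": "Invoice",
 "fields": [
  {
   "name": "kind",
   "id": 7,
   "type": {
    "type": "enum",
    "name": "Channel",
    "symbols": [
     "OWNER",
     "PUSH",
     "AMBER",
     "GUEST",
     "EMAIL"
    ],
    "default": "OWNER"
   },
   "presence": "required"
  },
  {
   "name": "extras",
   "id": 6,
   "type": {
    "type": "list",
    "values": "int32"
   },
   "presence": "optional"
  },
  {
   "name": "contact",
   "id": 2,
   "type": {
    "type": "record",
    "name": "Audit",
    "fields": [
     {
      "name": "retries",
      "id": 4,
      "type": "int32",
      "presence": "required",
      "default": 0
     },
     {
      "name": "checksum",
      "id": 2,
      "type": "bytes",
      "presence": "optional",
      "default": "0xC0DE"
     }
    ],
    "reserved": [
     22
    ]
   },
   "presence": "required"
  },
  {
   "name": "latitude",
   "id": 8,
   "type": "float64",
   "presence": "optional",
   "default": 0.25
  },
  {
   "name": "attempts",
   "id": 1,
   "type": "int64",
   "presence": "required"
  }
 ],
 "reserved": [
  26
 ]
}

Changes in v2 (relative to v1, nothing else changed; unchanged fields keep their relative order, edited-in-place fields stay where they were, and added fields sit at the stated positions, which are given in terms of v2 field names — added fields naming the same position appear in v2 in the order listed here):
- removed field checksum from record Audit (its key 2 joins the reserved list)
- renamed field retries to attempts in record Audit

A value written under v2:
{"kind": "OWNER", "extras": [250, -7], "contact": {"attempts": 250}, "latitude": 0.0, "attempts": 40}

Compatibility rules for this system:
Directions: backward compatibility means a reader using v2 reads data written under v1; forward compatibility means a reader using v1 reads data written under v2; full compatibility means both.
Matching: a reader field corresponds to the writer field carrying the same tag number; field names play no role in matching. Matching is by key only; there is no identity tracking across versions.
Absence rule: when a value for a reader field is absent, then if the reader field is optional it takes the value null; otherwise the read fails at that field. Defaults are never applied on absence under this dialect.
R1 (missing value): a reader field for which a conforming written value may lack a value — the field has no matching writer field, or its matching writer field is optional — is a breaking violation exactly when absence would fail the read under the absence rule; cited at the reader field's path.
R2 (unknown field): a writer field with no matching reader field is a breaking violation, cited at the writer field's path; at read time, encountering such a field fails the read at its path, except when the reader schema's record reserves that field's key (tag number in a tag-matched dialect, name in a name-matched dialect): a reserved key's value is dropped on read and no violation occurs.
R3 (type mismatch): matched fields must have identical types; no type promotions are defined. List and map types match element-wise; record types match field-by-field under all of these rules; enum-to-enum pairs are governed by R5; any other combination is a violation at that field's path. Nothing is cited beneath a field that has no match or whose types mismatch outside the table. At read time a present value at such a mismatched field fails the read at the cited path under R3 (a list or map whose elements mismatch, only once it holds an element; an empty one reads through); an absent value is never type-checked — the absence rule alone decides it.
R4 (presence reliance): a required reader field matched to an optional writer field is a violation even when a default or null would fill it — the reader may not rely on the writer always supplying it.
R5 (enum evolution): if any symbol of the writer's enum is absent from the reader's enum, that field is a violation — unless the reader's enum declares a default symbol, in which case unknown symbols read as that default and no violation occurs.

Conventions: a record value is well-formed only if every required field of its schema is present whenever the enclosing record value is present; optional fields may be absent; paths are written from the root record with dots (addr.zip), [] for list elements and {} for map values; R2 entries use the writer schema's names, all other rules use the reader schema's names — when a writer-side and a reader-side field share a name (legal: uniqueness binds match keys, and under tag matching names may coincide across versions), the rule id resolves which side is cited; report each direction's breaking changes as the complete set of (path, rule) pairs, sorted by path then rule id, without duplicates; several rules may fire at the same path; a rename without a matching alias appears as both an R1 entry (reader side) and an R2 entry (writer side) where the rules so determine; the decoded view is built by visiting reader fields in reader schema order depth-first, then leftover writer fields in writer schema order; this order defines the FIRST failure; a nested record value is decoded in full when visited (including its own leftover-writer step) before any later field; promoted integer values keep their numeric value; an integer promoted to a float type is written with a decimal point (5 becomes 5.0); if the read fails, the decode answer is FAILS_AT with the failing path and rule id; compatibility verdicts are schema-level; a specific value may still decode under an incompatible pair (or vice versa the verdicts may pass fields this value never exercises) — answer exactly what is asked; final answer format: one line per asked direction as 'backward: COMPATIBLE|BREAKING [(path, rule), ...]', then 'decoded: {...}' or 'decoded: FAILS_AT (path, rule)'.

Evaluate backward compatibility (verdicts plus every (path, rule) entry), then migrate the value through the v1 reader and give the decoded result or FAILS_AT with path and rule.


backward: COMPATIBLE []; decoded: {"kind": "OWNER", "extras": [250, -7], "contact": {"retries": 250, "checksum": null}, "latitude": 0.0, "attempts": 40}

in Invoice below, arrows point writer -> reader
backward analysis of Invoice with v2 as reader and v1 as writer:
  Channel -> Channel, writer required: kind aligns to kind
  list<int32> -> list<int32>, writer optional: extras aligns to extras
  Audit -> Audit, writer required: contact aligns to contact
  float64 -> float64, writer optional: latitude aligns to latitude
  int64 -> int64, writer required: attempts aligns to attempts
  int32 -> int32, writer required: contact.attempts aligns to contact.retries
  leftover writer field: contact.checksum
  => backward: COMPATIBLE
decoding the Invoice value with the v1 reader:
  kind := "OWNER"
  extras := [250, -7]
  contact.retries := 250 (from writer attempts)
  contact.checksum := null (missing; optional => null)
  latitude := 0.0
  attempts := 40
  => decoded: {"kind": "OWNER", "extras": [250, -7], "contact": {"retries": 250, "checksum": null}, "latitude": 0.0, "attempts": 40}
remaining Invoice differences; none change what is asked:
  removed field checksum from record Audit (its key 2 joins the reserved list) -> fires no rule on Invoice, leaving the asked answer as it is
  renamed field retries to attempts in record Audit -> fires no rule on Invoice, leaving the asked answer as it is
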